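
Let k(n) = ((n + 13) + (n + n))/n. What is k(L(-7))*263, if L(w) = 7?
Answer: 8942/7 ≈ 1277.4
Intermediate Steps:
k(n) = (13 + 3*n)/n (k(n) = ((13 + n) + 2*n)/n = (13 + 3*n)/n)
k(L(-7))*263 = (3 + 13/7)*263 = (34/7)*263 = 8942/7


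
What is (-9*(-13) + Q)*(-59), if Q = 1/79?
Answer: -545396/79 ≈ -6903.8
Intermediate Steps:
Q = 1/79 ≈ 0.012658
(-9*(-13) + Q)*(-59) = (-9*(-13) + 1/79)*(-59) = (117 + 1/79)*(-59) = (9244/79)*(-59) = -545396/79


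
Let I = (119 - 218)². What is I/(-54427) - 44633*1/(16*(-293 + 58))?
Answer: 2392388531/204645520 ≈ 11.690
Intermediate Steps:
I = 9801 (I = (-99)² = 9801)
I/(-54427) - 44633*1/(16*(-293 + 58)) = 9801/(-54427) - 44633*1/(16*(-293 + 58)) = 9801*(-1/54427) - 44633/(16*(-235)) = -9801/54427 - 44633/(-3760) = -9801/54427 - 44633*(-1/3760) = -9801/54427 + 44633/3760 = 2392388531/204645520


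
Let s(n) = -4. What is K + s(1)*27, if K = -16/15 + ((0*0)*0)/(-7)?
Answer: -1636/15 ≈ -109.07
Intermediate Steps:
K = -16/15 (K = -16*1/15 + (0*0)*(-1/7) = -16/15 + 0*(-1/7) = -16/15 + 0 = -16/15 ≈ -1.0667)
K + s(1)*27 = -16/15 - 4*27 = -16/15 - 108 = -1636/15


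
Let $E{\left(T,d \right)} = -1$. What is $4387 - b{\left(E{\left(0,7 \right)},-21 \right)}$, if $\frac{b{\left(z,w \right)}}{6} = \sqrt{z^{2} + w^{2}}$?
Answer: $4387 - 6 \sqrt{442} \approx 4260.9$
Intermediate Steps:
$b{\left(z,w \right)} = 6 \sqrt{w^{2} + z^{2}}$ ($b{\left(z,w \right)} = 6 \sqrt{z^{2} + w^{2}} = 6 \sqrt{w^{2} + z^{2}}$)
$4387 - b{\left(E{\left(0,7 \right)},-21 \right)} = 4387 - 6 \sqrt{\left(-21\right)^{2} + \left(-1\right)^{2}} = 4387 - 6 \sqrt{441 + 1} = 4387 - 6 \sqrt{442}$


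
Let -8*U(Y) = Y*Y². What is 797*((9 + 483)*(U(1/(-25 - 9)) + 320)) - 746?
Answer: 9863648141903/78608 ≈ 1.2548e+8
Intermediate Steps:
U(Y) = -Y³/8 (U(Y) = -Y*Y²/8 = -Y³/8)
797*((9 + 483)*(U(1/(-25 - 9)) + 320)) - 746 = 797*((9 + 483)*(-1/(8*(-25 - 9)³) + 320)) - 746 = 797*(492*(-(1/(-34))³/8 + 320)) - 746 = 797*(492*(-(-1/34)³/8 + 320)) - 746 = 797*(492*(-⅛*(-1/39304) + 320)) - 746 = 797*(492*(1/314432 + 320)) - 746 = 797*(492*(100618241/314432)) - 746 = 797*(12376043643/78608) - 746 = 9863706783471/78608 - 746 = 9863648141903/78608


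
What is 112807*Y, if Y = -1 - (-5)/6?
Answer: -112807/6 ≈ -18801.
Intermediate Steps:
Y = -⅙ (Y = -1 - (-5)/6 = -1 - 1*(-⅚) = -1 + ⅚ = -⅙ ≈ -0.16667)
112807*Y = 112807*(-⅙) = -112807/6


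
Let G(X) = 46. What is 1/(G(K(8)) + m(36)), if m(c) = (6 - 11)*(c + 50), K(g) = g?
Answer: -1/384 ≈ -0.0026042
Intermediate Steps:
m(c) = -250 - 5*c (m(c) = -5*(50 + c) = -250 - 5*c)
1/(G(K(8)) + m(36)) = 1/(46 + (-250 - 5*36)) = 1/(46 + (-250 - 180)) = 1/(46 - 430) = 1/(-384) = -1/384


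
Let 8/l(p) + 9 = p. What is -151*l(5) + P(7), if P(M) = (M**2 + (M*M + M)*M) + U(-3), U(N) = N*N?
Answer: 752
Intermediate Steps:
U(N) = N**2
l(p) = 8/(-9 + p)
P(M) = 9 + M**2 + M*(M + M**2) (P(M) = (M**2 + (M*M + M)*M) + (-3)**2 = (M**2 + (M**2 + M)*M) + 9 = (M**2 + (M + M**2)*M) + 9 = (M**2 + M*(M + M**2)) + 9 = 9 + M**2 + M*(M + M**2))
-151*l(5) + P(7) = -1208/(-9 + 5) + (9 + 7**3 + 2*7**2) = -1208/(-4) + (9 + 343 + 2*49) = -1208*(-1)/4 + (9 + 343 + 98) = -151*(-2) + 450 = 302 + 450 = 752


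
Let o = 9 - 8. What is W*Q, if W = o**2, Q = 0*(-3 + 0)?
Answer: 0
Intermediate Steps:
Q = 0 (Q = 0*(-3) = 0)
o = 1
W = 1 (W = 1**2 = 1)
W*Q = 1*0 = 0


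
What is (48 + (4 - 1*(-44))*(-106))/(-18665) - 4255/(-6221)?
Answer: 22154683/23222993 ≈ 0.95400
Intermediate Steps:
(48 + (4 - 1*(-44))*(-106))/(-18665) - 4255/(-6221) = (48 + (4 + 44)*(-106))*(-1/18665) - 4255*(-1/6221) = (48 + 48*(-106))*(-1/18665) + 4255/6221 = (48 - 5088)*(-1/18665) + 4255/6221 = -5040*(-1/18665) + 4255/6221 = 1008/3733 + 4255/6221 = 22154683/23222993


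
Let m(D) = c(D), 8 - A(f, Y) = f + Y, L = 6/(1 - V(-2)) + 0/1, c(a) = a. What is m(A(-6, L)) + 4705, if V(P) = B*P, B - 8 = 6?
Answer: 136845/29 ≈ 4718.8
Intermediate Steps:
B = 14 (B = 8 + 6 = 14)
V(P) = 14*P
L = 6/29 (L = 6/(1 - 14*(-2)) + 0/1 = 6/(1 - 1*(-28)) + 0*1 = 6/(1 + 28) + 0 = 6/29 + 0 = 6/29 ≈ 0.20690)
A(f, Y) = 8 - Y - f (A(f, Y) = 8 - (f + Y) = 8 - (Y + f) = 8 + (-Y - f) = 8 - Y - f)
m(D) = D
m(A(-6, L)) + 4705 = (8 - 1*6/29 - 1*(-6)) + 4705 = (8 - 6/29 + 6) + 4705 = 400/29 + 4705 = 136845/29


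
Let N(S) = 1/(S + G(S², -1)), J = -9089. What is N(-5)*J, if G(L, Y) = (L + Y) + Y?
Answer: -9089/18 ≈ -504.94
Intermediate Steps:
G(L, Y) = L + 2*Y
N(S) = 1/(-2 + S + S²) (N(S) = 1/(S + (S² + 2*(-1))) = 1/(S + (S² - 2)) = 1/(S + (-2 + S²)) = 1/(-2 + S + S²))
N(-5)*J = -9089/(-2 - 5 + (-5)²) = -9089/(-2 - 5 + 25) = -9089/18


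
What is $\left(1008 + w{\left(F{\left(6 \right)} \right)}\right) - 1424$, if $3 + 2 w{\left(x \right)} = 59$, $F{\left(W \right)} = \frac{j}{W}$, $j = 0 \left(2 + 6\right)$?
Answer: $-388$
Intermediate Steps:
$j = 0$ ($j = 0 \cdot 8 = 0$)
$F{\left(W \right)} = 0$ ($F{\left(W \right)} = \frac{0}{W} = 0$)
$w{\left(x \right)} = 28$ ($w{\left(x \right)} = - \frac{3}{2} + \frac{1}{2} \cdot 59 = - \frac{3}{2} + \frac{59}{2} = 28$)
$\left(1008 + w{\left(F{\left(6 \right)} \right)}\right) - 1424 = \left(1008 + 28\right) - 1424 = 1036 - 1424 = -388$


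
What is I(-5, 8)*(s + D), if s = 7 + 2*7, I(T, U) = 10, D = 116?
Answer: 1370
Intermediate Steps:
s = 21 (s = 7 + 14 = 21)
I(-5, 8)*(s + D) = 10*(21 + 116) = 10*137 = 1370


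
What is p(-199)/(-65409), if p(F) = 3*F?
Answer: 199/21803 ≈ 0.0091272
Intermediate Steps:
p(-199)/(-65409) = (3*(-199))/(-65409) = -597*(-1/65409) = 199/21803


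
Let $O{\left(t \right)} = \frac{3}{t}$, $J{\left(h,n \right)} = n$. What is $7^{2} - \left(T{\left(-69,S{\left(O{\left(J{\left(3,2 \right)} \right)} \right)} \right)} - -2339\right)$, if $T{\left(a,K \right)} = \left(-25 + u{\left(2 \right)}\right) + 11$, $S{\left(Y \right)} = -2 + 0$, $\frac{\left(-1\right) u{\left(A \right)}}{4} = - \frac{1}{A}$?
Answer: $-2278$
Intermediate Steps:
$u{\left(A \right)} = \frac{4}{A}$ ($u{\left(A \right)} = - 4 \left(- \frac{1}{A}\right) = \frac{4}{A}$)
$S{\left(Y \right)} = -2$
$T{\left(a,K \right)} = -12$ ($T{\left(a,K \right)} = \left(-25 + \frac{4}{2}\right) + 11 = \left(-25 + 4 \cdot \frac{1}{2}\right) + 11 = \left(-25 + 2\right) + 11 = -23 + 11 = -12$)
$7^{2} - \left(T{\left(-69,S{\left(O{\left(J{\left(3,2 \right)} \right)} \right)} \right)} - -2339\right) = 7^{2} - \left(-12 - -2339\right) = 49 - \left(-12 + 2339\right) = 49 - 2327 = -2278$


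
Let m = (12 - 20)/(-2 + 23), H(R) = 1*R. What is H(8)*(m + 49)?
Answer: 8168/21 ≈ 388.95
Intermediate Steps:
H(R) = R
m = -8/21 ≈ -0.38095
H(8)*(m + 49) = 8*(-8/21 + 49) = 8*(1021/21) = 8168/21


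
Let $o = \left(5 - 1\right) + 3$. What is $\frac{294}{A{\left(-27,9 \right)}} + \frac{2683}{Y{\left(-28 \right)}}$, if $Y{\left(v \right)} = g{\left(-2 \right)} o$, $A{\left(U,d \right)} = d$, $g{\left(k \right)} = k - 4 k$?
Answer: $\frac{4055}{42} \approx 96.548$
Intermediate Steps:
$g{\left(k \right)} = - 3 k$
$o = 7$ ($o = 4 + 3 = 7$)
$Y{\left(v \right)} = 42$ ($Y{\left(v \right)} = \left(-3\right) \left(-2\right) 7 = 6 \cdot 7 = 42$)
$\frac{294}{A{\left(-27,9 \right)}} + \frac{2683}{Y{\left(-28 \right)}} = \frac{294}{9} + \frac{2683}{42} = 294 \cdot \frac{1}{9} + 2683 \cdot \frac{1}{42} = \frac{98}{3} + \frac{2683}{42} = \frac{4055}{42}$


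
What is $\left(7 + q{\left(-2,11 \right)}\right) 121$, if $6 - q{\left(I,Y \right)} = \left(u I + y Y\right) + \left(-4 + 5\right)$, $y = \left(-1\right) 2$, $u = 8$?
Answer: $6050$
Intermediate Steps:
$y = -2$
$q{\left(I,Y \right)} = 5 - 8 I + 2 Y$ ($q{\left(I,Y \right)} = 6 - \left(\left(8 I - 2 Y\right) + \left(-4 + 5\right)\right) = 6 - \left(\left(- 2 Y + 8 I\right) + 1\right) = 6 - \left(1 - 2 Y + 8 I\right) = 5 - 8 I + 2 Y$)
$\left(7 + q{\left(-2,11 \right)}\right) 121 = \left(7 + \left(5 - -16 + 2 \cdot 11\right)\right) 121 = \left(7 + \left(5 + 16 + 22\right)\right) 121 = \left(7 + 43\right) 121 = 50 \cdot 121 = 6050$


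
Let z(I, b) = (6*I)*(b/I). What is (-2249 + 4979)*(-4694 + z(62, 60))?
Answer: -11831820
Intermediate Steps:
z(I, b) = 6*b
(-2249 + 4979)*(-4694 + z(62, 60)) = (-2249 + 4979)*(-4694 + 6*60) = 2730*(-4694 + 360) = 2730*(-4334) = -11831820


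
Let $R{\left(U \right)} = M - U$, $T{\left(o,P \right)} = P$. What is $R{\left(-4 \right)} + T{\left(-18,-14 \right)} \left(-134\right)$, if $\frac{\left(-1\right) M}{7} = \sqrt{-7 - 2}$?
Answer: $1880 - 21 i \approx 1880.0 - 21.0 i$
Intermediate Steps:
$M = - 21 i$ ($M = - 7 \sqrt{-7 - 2} = - 7 \sqrt{-9} = - 7 \cdot 3 i = - 21 i \approx - 21.0 i$)
$R{\left(U \right)} = - U - 21 i$ ($R{\left(U \right)} = - 21 i - U = - U - 21 i$)
$R{\left(-4 \right)} + T{\left(-18,-14 \right)} \left(-134\right) = \left(\left(-1\right) \left(-4\right) - 21 i\right) - -1876 = \left(4 - 21 i\right) + 1876 = 1880 - 21 i$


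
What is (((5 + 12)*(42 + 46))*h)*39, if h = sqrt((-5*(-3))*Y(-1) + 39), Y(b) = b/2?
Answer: 87516*sqrt(14) ≈ 3.2746e+5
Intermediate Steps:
Y(b) = b/2 (Y(b) = b*(1/2) = b/2)
h = 3*sqrt(14)/2 (h = sqrt((-5*(-3))*((1/2)*(-1)) + 39) = sqrt(15*(-1/2) + 39) = sqrt(-15/2 + 39) = sqrt(63/2) = 3*sqrt(14)/2 ≈ 5.6125)
(((5 + 12)*(42 + 46))*h)*39 = (((5 + 12)*(42 + 46))*(3*sqrt(14)/2))*39 = ((17*88)*(3*sqrt(14)/2))*39 = (1496*(3*sqrt(14)/2))*39 = (2244*sqrt(14))*39 = 87516*sqrt(14)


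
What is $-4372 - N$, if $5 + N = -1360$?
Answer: $-3007$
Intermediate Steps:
$N = -1365$ ($N = -5 - 1360 = -1365$)
$-4372 - N = -4372 - -1365 = -4372 + 1365 = -3007$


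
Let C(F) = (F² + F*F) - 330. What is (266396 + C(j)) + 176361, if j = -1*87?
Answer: 457565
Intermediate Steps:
j = -87
C(F) = -330 + 2*F² (C(F) = (F² + F²) - 330 = 2*F² - 330 = -330 + 2*F²)
(266396 + C(j)) + 176361 = (266396 + (-330 + 2*(-87)²)) + 176361 = (266396 + (-330 + 2*7569)) + 176361 = (266396 + (-330 + 15138)) + 176361 = (266396 + 14808) + 176361 = 281204 + 176361 = 457565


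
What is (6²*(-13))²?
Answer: 219024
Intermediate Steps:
(6²*(-13))² = (36*(-13))² = (-468)² = 219024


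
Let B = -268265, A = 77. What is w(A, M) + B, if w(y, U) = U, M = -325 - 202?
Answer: -268792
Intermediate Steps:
M = -527
w(A, M) + B = -527 - 268265 = -268792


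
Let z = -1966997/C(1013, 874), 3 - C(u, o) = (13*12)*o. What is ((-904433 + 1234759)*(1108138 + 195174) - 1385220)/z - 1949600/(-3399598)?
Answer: 99773176563308540427428/3343499533603 ≈ 2.9841e+10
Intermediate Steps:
C(u, o) = 3 - 156*o (C(u, o) = 3 - 13*12*o = 3 - 156*o)
z = 1966997/136341 (z = -1966997/(3 - 156*874) = -1966997/(3 - 136344) = -1966997/(-136341) = -1966997*(-1/136341) = 1966997/136341 ≈ 14.427)
((-904433 + 1234759)*(1108138 + 195174) - 1385220)/z - 1949600/(-3399598) = ((-904433 + 1234759)*(1108138 + 195174) - 1385220)/(1966997/136341) - 1949600/(-3399598) = (330326*1303312 - 1385220)*(136341/1966997) - 1949600*(-1/3399598) = (430517839712 - 1385220)*(136341/1966997) + 974800/1699799 = 430516454492*(136341/1966997) + 974800/1699799 = 58697043921893772/1966997 + 974800/1699799 = 99773176563308540427428/3343499533603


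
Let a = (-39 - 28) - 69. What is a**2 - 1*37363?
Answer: -18867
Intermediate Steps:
a = -136 (a = -67 - 69 = -136)
a**2 - 1*37363 = (-136)**2 - 1*37363 = 18496 - 37363 = -18867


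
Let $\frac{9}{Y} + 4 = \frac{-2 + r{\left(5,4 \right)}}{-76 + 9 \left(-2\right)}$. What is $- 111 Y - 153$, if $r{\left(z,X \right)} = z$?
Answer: $\frac{35919}{379} \approx 94.773$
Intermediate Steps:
$Y = - \frac{846}{379}$ ($Y = \frac{9}{-4 + \frac{-2 + 5}{-76 + 9 \left(-2\right)}} = \frac{9}{-4 + \frac{3}{-76 - 18}} = \frac{9}{-4 + \frac{3}{-94}} = \frac{9}{-4 + 3 \left(- \frac{1}{94}\right)} = \frac{9}{-4 - \frac{3}{94}} = \frac{9}{- \frac{379}{94}} = 9 \left(- \frac{94}{379}\right) = - \frac{846}{379} \approx -2.2322$)
$- 111 Y - 153 = \left(-111\right) \left(- \frac{846}{379}\right) - 153 = \frac{93906}{379} - 153 = \frac{35919}{379}$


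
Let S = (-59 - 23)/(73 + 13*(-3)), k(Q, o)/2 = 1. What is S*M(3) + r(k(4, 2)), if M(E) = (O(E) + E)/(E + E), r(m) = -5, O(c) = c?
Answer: -126/17 ≈ -7.4118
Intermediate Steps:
k(Q, o) = 2 (k(Q, o) = 2*1 = 2)
S = -41/17 (S = -82/(73 - 39) = -82/34 = -82*1/34 = -41/17 ≈ -2.4118)
M(E) = 1 (M(E) = (E + E)/(E + E) = (2*E)/((2*E)) = (2*E)*(1/(2*E)) = 1)
S*M(3) + r(k(4, 2)) = -41/17*1 - 5 = -41/17 - 5 = -126/17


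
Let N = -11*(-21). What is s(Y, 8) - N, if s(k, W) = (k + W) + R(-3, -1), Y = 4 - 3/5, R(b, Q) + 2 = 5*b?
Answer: -1183/5 ≈ -236.60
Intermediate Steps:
N = 231
R(b, Q) = -2 + 5*b
Y = 17/5 (Y = 4 - 3/5 = 17/5 ≈ 3.4000)
s(k, W) = -17 + W + k (s(k, W) = (k + W) + (-2 + 5*(-3)) = (W + k) + (-2 - 15) = (W + k) - 17 = -17 + W + k)
s(Y, 8) - N = (-17 + 8 + 17/5) - 1*231 = -28/5 - 231 = -1183/5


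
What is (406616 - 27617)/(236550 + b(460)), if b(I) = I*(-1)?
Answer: 378999/236090 ≈ 1.6053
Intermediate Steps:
b(I) = -I
(406616 - 27617)/(236550 + b(460)) = (406616 - 27617)/(236550 - 1*460) = 378999/(236550 - 460) = 378999/236090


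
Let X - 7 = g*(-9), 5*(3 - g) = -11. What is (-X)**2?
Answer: 39601/25 ≈ 1584.0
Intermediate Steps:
g = 26/5 (g = 3 - 1/5*(-11) = 3 + 11/5 = 26/5 ≈ 5.2000)
X = -199/5 (X = 7 + (26/5)*(-9) = 7 - 234/5 = -199/5 ≈ -39.800)
(-X)**2 = (-1*(-199/5))**2 = (199/5)**2 = 39601/25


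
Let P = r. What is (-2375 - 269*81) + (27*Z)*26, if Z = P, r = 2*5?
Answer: -17144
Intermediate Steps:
r = 10
P = 10
Z = 10
(-2375 - 269*81) + (27*Z)*26 = (-2375 - 269*81) + (27*10)*26 = (-2375 - 21789) + 270*26 = -24164 + 7020 = -17144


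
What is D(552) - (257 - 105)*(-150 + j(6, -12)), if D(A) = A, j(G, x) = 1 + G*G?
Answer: 17728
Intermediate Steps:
j(G, x) = 1 + G²
D(552) - (257 - 105)*(-150 + j(6, -12)) = 552 - (257 - 105)*(-150 + (1 + 6²)) = 552 - 152*(-150 + (1 + 36)) = 552 - 152*(-150 + 37) = 552 - 152*(-113) = 552 - 1*(-17176) = 552 + 17176 = 17728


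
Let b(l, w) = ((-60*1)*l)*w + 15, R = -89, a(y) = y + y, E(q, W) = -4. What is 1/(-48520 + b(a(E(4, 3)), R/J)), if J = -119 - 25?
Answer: -3/144625 ≈ -2.0743e-5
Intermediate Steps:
a(y) = 2*y
J = -144
b(l, w) = 15 - 60*l*w (b(l, w) = (-60*l)*w + 15 = -60*l*w + 15 = 15 - 60*l*w)
1/(-48520 + b(a(E(4, 3)), R/J)) = 1/(-48520 + (15 - 60*2*(-4)*(-89/(-144)))) = 1/(-48520 + (15 - 60*(-8)*(-89*(-1/144)))) = 1/(-48520 + (15 - 60*(-8)*89/144)) = 1/(-48520 + (15 + 890/3)) = 1/(-48520 + 935/3) = 1/(-144625/3) = -3/144625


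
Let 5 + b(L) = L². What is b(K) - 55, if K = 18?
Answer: 264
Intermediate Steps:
b(L) = -5 + L²
b(K) - 55 = (-5 + 18²) - 55 = (-5 + 324) - 55 = 319 - 55 = 264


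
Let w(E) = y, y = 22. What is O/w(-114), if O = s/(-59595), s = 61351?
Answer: -61351/1311090 ≈ -0.046794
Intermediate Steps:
w(E) = 22
O = -61351/59595 (O = 61351/(-59595) = 61351*(-1/59595) = -61351/59595 ≈ -1.0295)
O/w(-114) = -61351/59595/22 = -61351/59595*1/22 = -61351/1311090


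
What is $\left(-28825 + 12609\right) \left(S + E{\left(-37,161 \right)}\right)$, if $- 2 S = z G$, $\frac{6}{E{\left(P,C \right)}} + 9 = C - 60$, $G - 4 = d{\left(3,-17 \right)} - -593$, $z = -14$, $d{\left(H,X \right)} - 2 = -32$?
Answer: $- \frac{1480334316}{23} \approx -6.4362 \cdot 10^{7}$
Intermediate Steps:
$d{\left(H,X \right)} = -30$ ($d{\left(H,X \right)} = 2 - 32 = -30$)
$G = 567$ ($G = 4 - -563 = 4 + \left(-30 + 593\right) = 4 + 563 = 567$)
$E{\left(P,C \right)} = \frac{6}{-69 + C}$ ($E{\left(P,C \right)} = \frac{6}{-9 + \left(C - 60\right)} = \frac{6}{-9 + \left(-60 + C\right)} = \frac{6}{-69 + C}$)
$S = 3969$ ($S = - \frac{\left(-14\right) 567}{2} = \left(- \frac{1}{2}\right) \left(-7938\right) = 3969$)
$\left(-28825 + 12609\right) \left(S + E{\left(-37,161 \right)}\right) = \left(-28825 + 12609\right) \left(3969 + \frac{6}{-69 + 161}\right) = - 16216 \left(3969 + \frac{6}{92}\right) = - 16216 \left(3969 + 6 \cdot \frac{1}{92}\right) = - 16216 \left(3969 + \frac{3}{46}\right) = \left(-16216\right) \frac{182577}{46} = - \frac{1480334316}{23}$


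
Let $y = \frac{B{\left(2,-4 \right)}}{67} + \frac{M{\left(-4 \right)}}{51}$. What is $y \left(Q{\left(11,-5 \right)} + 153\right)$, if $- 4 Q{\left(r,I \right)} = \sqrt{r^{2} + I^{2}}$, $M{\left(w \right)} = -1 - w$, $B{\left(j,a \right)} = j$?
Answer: $\frac{909}{67} - \frac{101 \sqrt{146}}{4556} \approx 13.299$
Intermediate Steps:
$Q{\left(r,I \right)} = - \frac{\sqrt{I^{2} + r^{2}}}{4}$ ($Q{\left(r,I \right)} = - \frac{\sqrt{r^{2} + I^{2}}}{4} = - \frac{\sqrt{I^{2} + r^{2}}}{4}$)
$y = \frac{101}{1139}$ ($y = \frac{2}{67} + \frac{-1 - -4}{51} = 2 \cdot \frac{1}{67} + \left(-1 + 4\right) \frac{1}{51} = \frac{2}{67} + 3 \cdot \frac{1}{51} = \frac{2}{67} + \frac{1}{17} = \frac{101}{1139} \approx 0.088674$)
$y \left(Q{\left(11,-5 \right)} + 153\right) = \frac{101 \left(- \frac{\sqrt{\left(-5\right)^{2} + 11^{2}}}{4} + 153\right)}{1139} = \frac{101 \left(- \frac{\sqrt{25 + 121}}{4} + 153\right)}{1139} = \frac{101 \left(- \frac{\sqrt{146}}{4} + 153\right)}{1139} = \frac{101 \left(153 - \frac{\sqrt{146}}{4}\right)}{1139} = \frac{909}{67} - \frac{101 \sqrt{146}}{4556}$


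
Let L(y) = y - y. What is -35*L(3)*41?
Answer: 0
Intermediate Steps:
L(y) = 0
-35*L(3)*41 = -35*0*41 = 0*41 = 0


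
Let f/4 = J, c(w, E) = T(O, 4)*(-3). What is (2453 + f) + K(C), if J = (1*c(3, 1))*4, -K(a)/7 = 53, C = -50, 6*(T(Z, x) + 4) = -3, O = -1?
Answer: 2298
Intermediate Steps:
T(Z, x) = -9/2 (T(Z, x) = -4 + (⅙)*(-3) = -4 - ½ = -9/2)
K(a) = -371 (K(a) = -7*53 = -371)
c(w, E) = 27/2 (c(w, E) = -9/2*(-3) = 27/2)
J = 54 (J = (1*(27/2))*4 = (27/2)*4 = 54)
f = 216 (f = 4*54 = 216)
(2453 + f) + K(C) = (2453 + 216) - 371 = 2669 - 371 = 2298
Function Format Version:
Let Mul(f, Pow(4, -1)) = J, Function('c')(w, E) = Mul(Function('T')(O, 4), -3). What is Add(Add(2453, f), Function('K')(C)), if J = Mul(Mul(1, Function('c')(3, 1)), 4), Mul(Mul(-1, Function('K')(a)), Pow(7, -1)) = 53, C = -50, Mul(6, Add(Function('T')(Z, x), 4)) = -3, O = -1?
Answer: 2298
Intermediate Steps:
Function('T')(Z, x) = Rational(-9, 2) (Function('T')(Z, x) = Add(-4, Mul(Rational(1, 6), -3)) = Add(-4, Rational(-1, 2)) = Rational(-9, 2))
Function('K')(a) = -371 (Function('K')(a) = Mul(-7, 53) = -371)
Function('c')(w, E) = Rational(27, 2) (Function('c')(w, E) = Mul(Rational(-9, 2), -3) = Rational(27, 2))
J = 54 (J = Mul(Mul(1, Rational(27, 2)), 4) = Mul(Rational(27, 2), 4) = 54)
f = 216 (f = Mul(4, 54) = 216)
Add(Add(2453, f), Function('K')(C)) = Add(Add(2453, 216), -371) = Add(2669, -371) = 2298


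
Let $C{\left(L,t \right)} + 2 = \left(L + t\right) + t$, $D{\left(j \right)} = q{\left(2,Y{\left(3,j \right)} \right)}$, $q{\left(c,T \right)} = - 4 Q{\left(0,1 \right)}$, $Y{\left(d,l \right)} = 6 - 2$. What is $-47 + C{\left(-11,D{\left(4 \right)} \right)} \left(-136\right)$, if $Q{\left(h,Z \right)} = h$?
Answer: $1721$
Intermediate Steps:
$Y{\left(d,l \right)} = 4$ ($Y{\left(d,l \right)} = 6 - 2 = 4$)
$q{\left(c,T \right)} = 0$ ($q{\left(c,T \right)} = \left(-4\right) 0 = 0$)
$D{\left(j \right)} = 0$
$C{\left(L,t \right)} = -2 + L + 2 t$ ($C{\left(L,t \right)} = -2 + \left(\left(L + t\right) + t\right) = -2 + \left(L + 2 t\right) = -2 + L + 2 t$)
$-47 + C{\left(-11,D{\left(4 \right)} \right)} \left(-136\right) = -47 + \left(-2 - 11 + 2 \cdot 0\right) \left(-136\right) = -47 + \left(-2 - 11 + 0\right) \left(-136\right) = -47 - -1768 = -47 + 1768 = 1721$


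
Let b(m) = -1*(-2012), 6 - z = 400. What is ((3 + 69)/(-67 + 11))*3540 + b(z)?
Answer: -17776/7 ≈ -2539.4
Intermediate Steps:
z = -394 (z = 6 - 1*400 = 6 - 400 = -394)
b(m) = 2012
((3 + 69)/(-67 + 11))*3540 + b(z) = ((3 + 69)/(-67 + 11))*3540 + 2012 = (72/(-56))*3540 + 2012 = (72*(-1/56))*3540 + 2012 = -9/7*3540 + 2012 = -31860/7 + 2012 = -17776/7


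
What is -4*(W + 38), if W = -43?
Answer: 20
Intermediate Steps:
-4*(W + 38) = -4*(-43 + 38) = -4*(-5) = 20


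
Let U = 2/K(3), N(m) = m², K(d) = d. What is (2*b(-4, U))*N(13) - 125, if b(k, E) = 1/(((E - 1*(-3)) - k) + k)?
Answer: -361/11 ≈ -32.818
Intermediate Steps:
U = ⅔ (U = 2/3 = 2*(⅓) = ⅔ ≈ 0.66667)
b(k, E) = 1/(3 + E) (b(k, E) = 1/(((E + 3) - k) + k) = 1/(((3 + E) - k) + k) = 1/((3 + E - k) + k) = 1/(3 + E))
(2*b(-4, U))*N(13) - 125 = (2/(3 + ⅔))*13² - 125 = (2/(11/3))*169 - 125 = (2*(3/11))*169 - 125 = (6/11)*169 - 125 = 1014/11 - 125 = -361/11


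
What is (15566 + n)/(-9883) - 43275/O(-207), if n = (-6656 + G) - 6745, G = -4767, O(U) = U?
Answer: 142741813/681927 ≈ 209.32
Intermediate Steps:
n = -18168 (n = (-6656 - 4767) - 6745 = -11423 - 6745 = -18168)
(15566 + n)/(-9883) - 43275/O(-207) = (15566 - 18168)/(-9883) - 43275/(-207) = -2602*(-1/9883) - 43275*(-1/207) = 2602/9883 + 14425/69 = 142741813/681927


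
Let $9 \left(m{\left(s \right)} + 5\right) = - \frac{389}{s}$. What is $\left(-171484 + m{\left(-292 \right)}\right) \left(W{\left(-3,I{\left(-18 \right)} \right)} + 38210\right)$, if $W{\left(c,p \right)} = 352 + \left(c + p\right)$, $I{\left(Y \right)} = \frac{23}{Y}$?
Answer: $- \frac{312784432117417}{47304} \approx -6.6122 \cdot 10^{9}$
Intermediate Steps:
$m{\left(s \right)} = -5 - \frac{389}{9 s}$ ($m{\left(s \right)} = -5 + \frac{\left(-389\right) \frac{1}{s}}{9} = -5 - \frac{389}{9 s}$)
$W{\left(c,p \right)} = 352 + c + p$
$\left(-171484 + m{\left(-292 \right)}\right) \left(W{\left(-3,I{\left(-18 \right)} \right)} + 38210\right) = \left(-171484 - \left(5 + \frac{389}{9 \left(-292\right)}\right)\right) \left(\left(352 - 3 + \frac{23}{-18}\right) + 38210\right) = \left(-171484 - \frac{12751}{2628}\right) \left(\left(352 - 3 + 23 \left(- \frac{1}{18}\right)\right) + 38210\right) = \left(-171484 + \left(-5 + \frac{389}{2628}\right)\right) \left(\left(352 - 3 - \frac{23}{18}\right) + 38210\right) = \left(-171484 - \frac{12751}{2628}\right) \left(\frac{6259}{18} + 38210\right) = \left(- \frac{450672703}{2628}\right) \frac{694039}{18} = - \frac{312784432117417}{47304}$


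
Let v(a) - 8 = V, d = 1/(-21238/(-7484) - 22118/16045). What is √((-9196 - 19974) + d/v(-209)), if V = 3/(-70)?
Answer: I*√69472886837587680052481430/48802278543 ≈ 170.79*I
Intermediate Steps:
d = 60040390/87616299 (d = 1/(-21238*(-1/7484) - 22118*1/16045) = 1/(10619/3742 - 22118/16045) = 1/(87616299/60040390) = 60040390/87616299 ≈ 0.68526)
V = -3/70 (V = 3*(-1/70) = -3/70 ≈ -0.042857)
v(a) = 557/70 (v(a) = 8 - 3/70 = 557/70)
√((-9196 - 19974) + d/v(-209)) = √((-9196 - 19974) + 60040390/(87616299*(557/70))) = √(-29170 + (60040390/87616299)*(70/557)) = √(-29170 + 4202827300/48802278543) = √(-1423558262272010/48802278543) = I*√69472886837587680052481430/48802278543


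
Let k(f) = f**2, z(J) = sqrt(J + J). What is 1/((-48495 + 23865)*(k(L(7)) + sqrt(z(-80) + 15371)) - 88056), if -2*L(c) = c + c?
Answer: -1/(1294926 + 24630*sqrt(15371 + 4*I*sqrt(10))) ≈ -2.2996e-7 + 6.6444e-11*I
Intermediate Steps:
L(c) = -c (L(c) = -(c + c)/2 = -c)
z(J) = sqrt(2)*sqrt(J) (z(J) = sqrt(2*J) = sqrt(2)*sqrt(J))
1/((-48495 + 23865)*(k(L(7)) + sqrt(z(-80) + 15371)) - 88056) = 1/((-48495 + 23865)*((-1*7)**2 + sqrt(sqrt(2)*sqrt(-80) + 15371)) - 88056) = 1/(-24630*((-7)**2 + sqrt(sqrt(2)*(4*I*sqrt(5)) + 15371)) - 88056) = 1/(-24630*(49 + sqrt(4*I*sqrt(10) + 15371)) - 88056) = 1/(-24630*(49 + sqrt(15371 + 4*I*sqrt(10))) - 88056) = 1/((-1206870 - 24630*sqrt(15371 + 4*I*sqrt(10))) - 88056) = 1/(-1294926 - 24630*sqrt(15371 + 4*I*sqrt(10)))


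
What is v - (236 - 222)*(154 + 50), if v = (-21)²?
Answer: -2415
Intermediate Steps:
v = 441
v - (236 - 222)*(154 + 50) = 441 - (236 - 222)*(154 + 50) = 441 - 14*204 = 441 - 1*2856 = 441 - 2856 = -2415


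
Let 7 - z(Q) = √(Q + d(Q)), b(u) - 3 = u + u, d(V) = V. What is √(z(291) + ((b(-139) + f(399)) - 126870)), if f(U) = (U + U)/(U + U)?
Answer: √(-127137 - √582) ≈ 356.6*I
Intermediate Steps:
f(U) = 1 (f(U) = (2*U)/((2*U)) = (2*U)*(1/(2*U)) = 1)
b(u) = 3 + 2*u (b(u) = 3 + (u + u) = 3 + 2*u)
z(Q) = 7 - √2*√Q (z(Q) = 7 - √(Q + Q) = 7 - √(2*Q) = 7 - √2*√Q)
√(z(291) + ((b(-139) + f(399)) - 126870)) = √((7 - √2*√291) + (((3 + 2*(-139)) + 1) - 126870)) = √((7 - √582) + (((3 - 278) + 1) - 126870)) = √((7 - √582) + ((-275 + 1) - 126870)) = √((7 - √582) + (-274 - 126870)) = √((7 - √582) - 127144) = √(-127137 - √582)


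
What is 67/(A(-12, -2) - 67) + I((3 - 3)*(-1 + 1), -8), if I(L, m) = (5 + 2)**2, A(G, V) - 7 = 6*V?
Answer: 3461/72 ≈ 48.069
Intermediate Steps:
A(G, V) = 7 + 6*V
I(L, m) = 49 (I(L, m) = 7**2 = 49)
67/(A(-12, -2) - 67) + I((3 - 3)*(-1 + 1), -8) = 67/((7 + 6*(-2)) - 67) + 49 = 67/((7 - 12) - 67) + 49 = 67/(-5 - 67) + 49 = 67/(-72) + 49 = 67*(-1/72) + 49 = -67/72 + 49 = 3461/72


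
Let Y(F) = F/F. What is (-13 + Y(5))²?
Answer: 144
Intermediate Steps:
Y(F) = 1
(-13 + Y(5))² = (-13 + 1)² = (-12)² = 144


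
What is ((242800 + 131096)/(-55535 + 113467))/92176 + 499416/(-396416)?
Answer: -5208404829423/4134448569776 ≈ -1.2598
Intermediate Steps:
((242800 + 131096)/(-55535 + 113467))/92176 + 499416/(-396416) = (373896/57932)*(1/92176) + 499416*(-1/396416) = (373896*(1/57932))*(1/92176) - 62427/49552 = (93474/14483)*(1/92176) - 62427/49552 = 46737/667492504 - 62427/49552 = -5208404829423/4134448569776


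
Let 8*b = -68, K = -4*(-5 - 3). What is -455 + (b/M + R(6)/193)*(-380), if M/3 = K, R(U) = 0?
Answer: -20225/48 ≈ -421.35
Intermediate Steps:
K = 32 (K = -4*(-8) = 32)
b = -17/2 (b = (⅛)*(-68) = -17/2 ≈ -8.5000)
M = 96 (M = 3*32 = 96)
-455 + (b/M + R(6)/193)*(-380) = -455 + (-17/2/96 + 0/193)*(-380) = -455 + (-17/2*1/96 + 0*(1/193))*(-380) = -455 + (-17/192 + 0)*(-380) = -455 - 17/192*(-380) = -455 + 1615/48 = -20225/48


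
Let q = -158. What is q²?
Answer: 24964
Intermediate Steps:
q² = (-158)² = 24964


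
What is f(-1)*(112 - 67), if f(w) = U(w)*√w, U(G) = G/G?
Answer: 45*I ≈ 45.0*I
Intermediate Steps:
U(G) = 1
f(w) = √w (f(w) = 1*√w = √w)
f(-1)*(112 - 67) = √(-1)*(112 - 67) = I*45 = 45*I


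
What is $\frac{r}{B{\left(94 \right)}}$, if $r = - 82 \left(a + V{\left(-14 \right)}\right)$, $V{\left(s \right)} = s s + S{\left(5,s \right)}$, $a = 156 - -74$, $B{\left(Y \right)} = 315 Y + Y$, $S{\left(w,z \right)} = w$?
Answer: $- \frac{17671}{14852} \approx -1.1898$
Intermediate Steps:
$B{\left(Y \right)} = 316 Y$
$a = 230$ ($a = 156 + 74 = 230$)
$V{\left(s \right)} = 5 + s^{2}$ ($V{\left(s \right)} = s s + 5 = s^{2} + 5 = 5 + s^{2}$)
$r = -35342$ ($r = - 82 \left(230 + \left(5 + \left(-14\right)^{2}\right)\right) = - 82 \left(230 + \left(5 + 196\right)\right) = - 82 \left(230 + 201\right) = \left(-82\right) 431 = -35342$)
$\frac{r}{B{\left(94 \right)}} = - \frac{35342}{316 \cdot 94} = - \frac{35342}{29704} = \left(-35342\right) \frac{1}{29704} = - \frac{17671}{14852}$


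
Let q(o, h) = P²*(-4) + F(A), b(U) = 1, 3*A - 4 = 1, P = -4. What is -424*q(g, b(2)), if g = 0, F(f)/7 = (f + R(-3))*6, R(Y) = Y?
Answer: 50880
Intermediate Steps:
A = 5/3 (A = 4/3 + (⅓)*1 = 4/3 + ⅓ = 5/3 ≈ 1.6667)
F(f) = -126 + 42*f (F(f) = 7*((f - 3)*6) = 7*((-3 + f)*6) = 7*(-18 + 6*f) = -126 + 42*f)
q(o, h) = -120 (q(o, h) = (-4)²*(-4) + (-126 + 42*(5/3)) = 16*(-4) + (-126 + 70) = -64 - 56 = -120)
-424*q(g, b(2)) = -424*(-120) = 50880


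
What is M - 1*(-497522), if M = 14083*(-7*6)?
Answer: -93964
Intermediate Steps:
M = -591486 (M = 14083*(-42) = -591486)
M - 1*(-497522) = -591486 - 1*(-497522) = -591486 + 497522 = -93964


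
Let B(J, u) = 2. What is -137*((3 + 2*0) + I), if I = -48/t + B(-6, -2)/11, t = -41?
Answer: -268931/451 ≈ -596.30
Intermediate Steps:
I = 610/451 (I = -48/(-41) + 2/11 = -48*(-1/41) + 2*(1/11) = 48/41 + 2/11 = 610/451 ≈ 1.3526)
-137*((3 + 2*0) + I) = -137*((3 + 2*0) + 610/451) = -137*((3 + 0) + 610/451) = -137*(3 + 610/451) = -137*1963/451 = -268931/451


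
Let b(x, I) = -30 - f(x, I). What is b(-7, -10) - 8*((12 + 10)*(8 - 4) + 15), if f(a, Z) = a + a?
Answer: -840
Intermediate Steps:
f(a, Z) = 2*a
b(x, I) = -30 - 2*x
b(-7, -10) - 8*((12 + 10)*(8 - 4) + 15) = (-30 - 2*(-7)) - 8*((12 + 10)*(8 - 4) + 15) = (-30 + 14) - 8*(22*4 + 15) = -16 - 8*(88 + 15) = -16 - 8*103 = -16 - 824 = -840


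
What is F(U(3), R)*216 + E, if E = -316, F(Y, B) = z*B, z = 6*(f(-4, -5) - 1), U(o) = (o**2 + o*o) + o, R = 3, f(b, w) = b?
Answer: -19756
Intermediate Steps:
U(o) = o + 2*o**2 (U(o) = (o**2 + o**2) + o = 2*o**2 + o = o + 2*o**2)
z = -30 (z = 6*(-4 - 1) = 6*(-5) = -30)
F(Y, B) = -30*B
F(U(3), R)*216 + E = -30*3*216 - 316 = -90*216 - 316 = -19440 - 316 = -19756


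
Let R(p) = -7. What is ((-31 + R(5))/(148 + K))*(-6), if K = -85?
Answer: 76/21 ≈ 3.6190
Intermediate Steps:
((-31 + R(5))/(148 + K))*(-6) = ((-31 - 7)/(148 - 85))*(-6) = -38/63*(-6) = 76/21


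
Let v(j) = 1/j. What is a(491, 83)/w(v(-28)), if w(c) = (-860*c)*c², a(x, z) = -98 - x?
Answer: -3232432/215 ≈ -15035.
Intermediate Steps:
w(c) = -860*c³
a(491, 83)/w(v(-28)) = (-98 - 1*491)/((-860*(1/(-28))³)) = (-98 - 491)/((-860*(-1/28)³)) = -589/((-860*(-1/21952))) = -589/215/5488 = -589*5488/215 = -3232432/215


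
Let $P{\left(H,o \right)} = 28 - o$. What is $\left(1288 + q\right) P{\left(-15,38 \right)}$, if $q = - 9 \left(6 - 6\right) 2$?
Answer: $-12880$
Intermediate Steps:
$q = 0$ ($q = - 9 \left(6 - 6\right) 2 = \left(-9\right) 0 \cdot 2 = 0 \cdot 2 = 0$)
$\left(1288 + q\right) P{\left(-15,38 \right)} = \left(1288 + 0\right) \left(28 - 38\right) = 1288 \left(28 - 38\right) = 1288 \left(-10\right) = -12880$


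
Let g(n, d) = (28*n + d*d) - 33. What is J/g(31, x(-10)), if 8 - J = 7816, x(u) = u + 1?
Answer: -1952/229 ≈ -8.5240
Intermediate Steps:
x(u) = 1 + u
J = -7808 (J = 8 - 1*7816 = 8 - 7816 = -7808)
g(n, d) = -33 + d² + 28*n (g(n, d) = (28*n + d²) - 33 = (d² + 28*n) - 33 = -33 + d² + 28*n)
J/g(31, x(-10)) = -7808/(-33 + (1 - 10)² + 28*31) = -7808/(-33 + (-9)² + 868) = -7808/(-33 + 81 + 868) = -7808/916 = -7808*1/916 = -1952/229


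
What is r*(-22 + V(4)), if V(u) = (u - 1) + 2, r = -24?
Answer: 408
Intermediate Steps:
V(u) = 1 + u (V(u) = (-1 + u) + 2 = 1 + u)
r*(-22 + V(4)) = -24*(-22 + (1 + 4)) = -24*(-22 + 5) = -24*(-17) = 408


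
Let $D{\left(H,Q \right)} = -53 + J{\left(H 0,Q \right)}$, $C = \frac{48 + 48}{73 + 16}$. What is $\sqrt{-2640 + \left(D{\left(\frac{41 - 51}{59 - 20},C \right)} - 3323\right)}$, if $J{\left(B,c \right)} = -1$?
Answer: $i \sqrt{6017} \approx 77.569 i$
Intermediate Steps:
$C = \frac{96}{89} \approx 1.0787$
$D{\left(H,Q \right)} = -54$ ($D{\left(H,Q \right)} = -53 - 1 = -54$)
$\sqrt{-2640 + \left(D{\left(\frac{41 - 51}{59 - 20},C \right)} - 3323\right)} = \sqrt{-2640 - 3377} = \sqrt{-6017} = i \sqrt{6017}$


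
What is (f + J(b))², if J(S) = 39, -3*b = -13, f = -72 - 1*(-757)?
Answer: 524176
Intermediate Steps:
f = 685 (f = -72 + 757 = 685)
b = 13/3 (b = -⅓*(-13) = 13/3 ≈ 4.3333)
(f + J(b))² = (685 + 39)² = 724² = 524176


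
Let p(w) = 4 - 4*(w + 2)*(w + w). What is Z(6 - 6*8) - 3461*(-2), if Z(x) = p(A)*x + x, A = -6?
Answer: 14776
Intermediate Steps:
p(w) = 4 - 8*w*(2 + w) (p(w) = 4 - 4*(2 + w)*2*w = 4 - 8*w*(2 + w))
Z(x) = -187*x (Z(x) = (4 - 16*(-6) - 8*(-6)**2)*x + x = (4 + 96 - 8*36)*x + x = (4 + 96 - 288)*x + x = -188*x + x = -187*x)
Z(6 - 6*8) - 3461*(-2) = -187*(6 - 6*8) - 3461*(-2) = -187*(6 - 48) - 1*(-6922) = -187*(-42) + 6922 = 7854 + 6922 = 14776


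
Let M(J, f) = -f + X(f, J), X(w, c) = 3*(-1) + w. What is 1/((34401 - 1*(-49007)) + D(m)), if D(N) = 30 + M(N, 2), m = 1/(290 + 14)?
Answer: 1/83435 ≈ 1.1985e-5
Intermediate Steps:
X(w, c) = -3 + w
m = 1/304 ≈ 0.0032895
M(J, f) = -3 (M(J, f) = -f + (-3 + f) = -3)
D(N) = 27 (D(N) = 30 - 3 = 27)
1/((34401 - 1*(-49007)) + D(m)) = 1/((34401 - 1*(-49007)) + 27) = 1/((34401 + 49007) + 27) = 1/(83408 + 27) = 1/83435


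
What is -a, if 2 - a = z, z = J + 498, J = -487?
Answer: 9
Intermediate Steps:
z = 11 (z = -487 + 498 = 11)
a = -9 (a = 2 - 1*11 = 2 - 11 = -9)
-a = -1*(-9) = 9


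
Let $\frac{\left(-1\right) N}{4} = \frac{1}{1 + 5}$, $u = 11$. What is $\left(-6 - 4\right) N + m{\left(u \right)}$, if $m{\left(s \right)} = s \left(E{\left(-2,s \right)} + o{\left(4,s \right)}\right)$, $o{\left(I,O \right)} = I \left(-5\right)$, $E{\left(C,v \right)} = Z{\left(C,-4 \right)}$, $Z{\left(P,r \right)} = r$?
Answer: $- \frac{772}{3} \approx -257.33$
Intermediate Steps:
$E{\left(C,v \right)} = -4$
$o{\left(I,O \right)} = - 5 I$
$N = - \frac{2}{3}$ ($N = - \frac{4}{1 + 5} = - \frac{4}{6} = \left(-4\right) \frac{1}{6} = - \frac{2}{3} \approx -0.66667$)
$m{\left(s \right)} = - 24 s$ ($m{\left(s \right)} = s \left(-4 - 20\right) = s \left(-24\right) = - 24 s$)
$\left(-6 - 4\right) N + m{\left(u \right)} = \left(-6 - 4\right) \left(- \frac{2}{3}\right) - 264 = \left(-10\right) \left(- \frac{2}{3}\right) - 264 = \frac{20}{3} - 264 = - \frac{772}{3}$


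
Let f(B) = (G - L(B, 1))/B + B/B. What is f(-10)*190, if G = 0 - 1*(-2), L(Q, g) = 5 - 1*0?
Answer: 247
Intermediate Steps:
L(Q, g) = 5 (L(Q, g) = 5 + 0 = 5)
G = 2 (G = 0 + 2 = 2)
f(B) = 1 - 3/B (f(B) = (2 - 1*5)/B + B/B = (2 - 5)/B + 1 = -3/B + 1 = 1 - 3/B)
f(-10)*190 = ((-3 - 10)/(-10))*190 = -⅒*(-13)*190 = (13/10)*190 = 247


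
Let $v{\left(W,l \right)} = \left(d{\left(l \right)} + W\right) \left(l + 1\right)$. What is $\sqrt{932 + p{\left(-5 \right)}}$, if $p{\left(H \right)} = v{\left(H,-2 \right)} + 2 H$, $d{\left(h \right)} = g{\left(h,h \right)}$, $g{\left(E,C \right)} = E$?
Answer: $\sqrt{929} \approx 30.479$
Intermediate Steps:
$d{\left(h \right)} = h$
$v{\left(W,l \right)} = \left(1 + l\right) \left(W + l\right)$ ($v{\left(W,l \right)} = \left(l + W\right) \left(l + 1\right) = \left(W + l\right) \left(1 + l\right) = \left(1 + l\right) \left(W + l\right)$)
$p{\left(H \right)} = 2 + H$ ($p{\left(H \right)} = \left(H - 2 + \left(-2\right)^{2} + H \left(-2\right)\right) + 2 H = \left(H - 2 + 4 - 2 H\right) + 2 H = \left(2 - H\right) + 2 H = 2 + H$)
$\sqrt{932 + p{\left(-5 \right)}} = \sqrt{932 + \left(2 - 5\right)} = \sqrt{932 - 3} = \sqrt{929}$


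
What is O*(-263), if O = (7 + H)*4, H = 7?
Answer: -14728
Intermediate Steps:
O = 56 (O = (7 + 7)*4 = 14*4 = 56)
O*(-263) = 56*(-263) = -14728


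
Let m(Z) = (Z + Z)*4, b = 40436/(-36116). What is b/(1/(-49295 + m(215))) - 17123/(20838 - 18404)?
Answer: 1170442829383/21976586 ≈ 53259.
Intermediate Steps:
b = -10109/9029 (b = 40436*(-1/36116) = -10109/9029 ≈ -1.1196)
m(Z) = 8*Z (m(Z) = (2*Z)*4 = 8*Z)
b/(1/(-49295 + m(215))) - 17123/(20838 - 18404) = -10109/(9029*(1/(-49295 + 8*215))) - 17123/(20838 - 18404) = -10109/(9029*(1/(-49295 + 1720))) - 17123/2434 = -10109/(9029*(1/(-47575))) - 17123*1/2434 = -10109/(9029*(-1/47575)) - 17123/2434 = -10109/9029*(-47575) - 17123/2434 = 480935675/9029 - 17123/2434 = 1170442829383/21976586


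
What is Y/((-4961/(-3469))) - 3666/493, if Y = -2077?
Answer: -3570307735/2445773 ≈ -1459.8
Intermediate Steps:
Y/((-4961/(-3469))) - 3666/493 = -2077/((-4961/(-3469))) - 3666/493 = -2077/((-4961*(-1/3469))) - 3666*1/493 = -2077/4961/3469 - 3666/493 = -2077*3469/4961 - 3666/493 = -7205113/4961 - 3666/493 = -3570307735/2445773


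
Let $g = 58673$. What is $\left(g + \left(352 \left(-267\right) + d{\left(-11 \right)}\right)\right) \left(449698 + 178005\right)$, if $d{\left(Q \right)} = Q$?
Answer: $-22171725366$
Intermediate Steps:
$\left(g + \left(352 \left(-267\right) + d{\left(-11 \right)}\right)\right) \left(449698 + 178005\right) = \left(58673 + \left(352 \left(-267\right) - 11\right)\right) \left(449698 + 178005\right) = \left(58673 - 93995\right) 627703 = \left(-35322\right) 627703 = -22171725366$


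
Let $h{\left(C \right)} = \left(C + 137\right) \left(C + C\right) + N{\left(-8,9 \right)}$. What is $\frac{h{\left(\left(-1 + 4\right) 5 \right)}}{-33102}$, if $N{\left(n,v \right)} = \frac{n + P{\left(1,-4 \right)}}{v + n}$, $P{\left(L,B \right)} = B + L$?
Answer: $- \frac{4549}{33102} \approx -0.13742$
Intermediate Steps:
$N{\left(n,v \right)} = \frac{-3 + n}{n + v}$ ($N{\left(n,v \right)} = \frac{n + \left(-4 + 1\right)}{v + n} = \frac{n - 3}{n + v} = \frac{-3 + n}{n + v}$)
$h{\left(C \right)} = -11 + 2 C \left(137 + C\right)$ ($h{\left(C \right)} = \left(C + 137\right) \left(C + C\right) + \frac{-3 - 8}{-8 + 9} = \left(137 + C\right) 2 C + 1^{-1} \left(-11\right) = 2 C \left(137 + C\right) + 1 \left(-11\right) = 2 C \left(137 + C\right) - 11 = -11 + 2 C \left(137 + C\right)$)
$\frac{h{\left(\left(-1 + 4\right) 5 \right)}}{-33102} = \frac{-11 + 2 \left(\left(-1 + 4\right) 5\right)^{2} + 274 \left(-1 + 4\right) 5}{-33102} = \left(-11 + 2 \left(3 \cdot 5\right)^{2} + 274 \cdot 3 \cdot 5\right) \left(- \frac{1}{33102}\right) = \left(-11 + 2 \cdot 15^{2} + 274 \cdot 15\right) \left(- \frac{1}{33102}\right) = \left(-11 + 2 \cdot 225 + 4110\right) \left(- \frac{1}{33102}\right) = \left(-11 + 450 + 4110\right) \left(- \frac{1}{33102}\right) = 4549 \left(- \frac{1}{33102}\right) = - \frac{4549}{33102}$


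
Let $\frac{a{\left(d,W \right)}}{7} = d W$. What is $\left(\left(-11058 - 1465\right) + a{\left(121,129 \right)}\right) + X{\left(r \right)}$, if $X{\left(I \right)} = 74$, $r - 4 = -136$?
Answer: $96814$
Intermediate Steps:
$a{\left(d,W \right)} = 7 W d$ ($a{\left(d,W \right)} = 7 d W = 7 W d$)
$r = -132$ ($r = 4 - 136 = -132$)
$\left(\left(-11058 - 1465\right) + a{\left(121,129 \right)}\right) + X{\left(r \right)} = \left(\left(-11058 - 1465\right) + 7 \cdot 129 \cdot 121\right) + 74 = \left(-12523 + 109263\right) + 74 = 96740 + 74 = 96814$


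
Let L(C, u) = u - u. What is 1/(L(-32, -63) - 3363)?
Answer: -1/3363 ≈ -0.00029735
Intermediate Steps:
L(C, u) = 0
1/(L(-32, -63) - 3363) = 1/(0 - 3363) = 1/(-3363) = -1/3363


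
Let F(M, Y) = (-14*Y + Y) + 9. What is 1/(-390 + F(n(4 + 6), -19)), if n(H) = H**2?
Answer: -1/134 ≈ -0.0074627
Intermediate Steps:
F(M, Y) = 9 - 13*Y (F(M, Y) = -13*Y + 9 = 9 - 13*Y)
1/(-390 + F(n(4 + 6), -19)) = 1/(-390 + (9 - 13*(-19))) = 1/(-390 + (9 + 247)) = 1/(-390 + 256) = 1/(-134) = -1/134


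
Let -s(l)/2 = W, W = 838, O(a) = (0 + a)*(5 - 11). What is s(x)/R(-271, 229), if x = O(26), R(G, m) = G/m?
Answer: 383804/271 ≈ 1416.3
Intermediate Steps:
O(a) = -6*a (O(a) = a*(-6) = -6*a)
x = -156 (x = -6*26 = -156)
s(l) = -1676 (s(l) = -2*838 = -1676)
s(x)/R(-271, 229) = -1676/((-271/229)) = -1676/((-271*1/229)) = -1676/(-271/229) = -1676*(-229/271) = 383804/271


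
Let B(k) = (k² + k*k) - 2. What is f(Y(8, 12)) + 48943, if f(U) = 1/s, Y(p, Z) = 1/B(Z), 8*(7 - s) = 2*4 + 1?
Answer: 2300329/47 ≈ 48943.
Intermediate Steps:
B(k) = -2 + 2*k² (B(k) = (k² + k²) - 2 = 2*k² - 2 = -2 + 2*k²)
s = 47/8 (s = 7 - (2*4 + 1)/8 = 7 - (8 + 1)/8 = 7 - ⅛*9 = 7 - 9/8 = 47/8 ≈ 5.8750)
Y(p, Z) = 1/(-2 + 2*Z²)
f(U) = 8/47 (f(U) = 1/(47/8) = 8/47)
f(Y(8, 12)) + 48943 = 8/47 + 48943 = 2300329/47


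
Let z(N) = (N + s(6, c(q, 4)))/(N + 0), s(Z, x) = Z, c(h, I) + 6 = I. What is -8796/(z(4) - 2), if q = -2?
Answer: -17592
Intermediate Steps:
c(h, I) = -6 + I
z(N) = (6 + N)/N (z(N) = (N + 6)/(N + 0) = (6 + N)/N)
-8796/(z(4) - 2) = -8796/((6 + 4)/4 - 2) = -8796/((¼)*10 - 2) = -8796/(5/2 - 2) = -8796/(½) = 2*(-8796) = -17592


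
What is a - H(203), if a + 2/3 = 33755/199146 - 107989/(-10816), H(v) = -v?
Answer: 76281535443/358993856 ≈ 212.49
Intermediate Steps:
a = 3405782675/358993856 (a = -⅔ + (33755/199146 - 107989/(-10816)) = -⅔ + (33755*(1/199146) - 107989*(-1/10816)) = -⅔ + (33755/199146 + 107989/10816) = -⅔ + 10935335737/1076981568 = 3405782675/358993856 ≈ 9.4870)
a - H(203) = 3405782675/358993856 - (-1)*203 = 3405782675/358993856 - 1*(-203) = 3405782675/358993856 + 203 = 76281535443/358993856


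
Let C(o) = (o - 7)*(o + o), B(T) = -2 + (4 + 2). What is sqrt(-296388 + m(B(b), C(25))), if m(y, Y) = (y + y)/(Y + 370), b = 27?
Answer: 2*I*sqrt(29877762190)/635 ≈ 544.42*I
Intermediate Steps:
B(T) = 4 (B(T) = -2 + 6 = 4)
C(o) = 2*o*(-7 + o) (C(o) = (-7 + o)*(2*o) = 2*o*(-7 + o))
m(y, Y) = 2*y/(370 + Y) (m(y, Y) = (2*y)/(370 + Y) = 2*y/(370 + Y))
sqrt(-296388 + m(B(b), C(25))) = sqrt(-296388 + 2*4/(370 + 2*25*(-7 + 25))) = sqrt(-296388 + 2*4/(370 + 2*25*18)) = sqrt(-296388 + 2*4/(370 + 900)) = sqrt(-296388 + 2*4/1270) = sqrt(-296388 + 2*4*(1/1270)) = sqrt(-296388 + 4/635) = sqrt(-188206376/635) = 2*I*sqrt(29877762190)/635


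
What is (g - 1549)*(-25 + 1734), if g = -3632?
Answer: -8854329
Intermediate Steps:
(g - 1549)*(-25 + 1734) = (-3632 - 1549)*(-25 + 1734) = -5181*1709 = -8854329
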